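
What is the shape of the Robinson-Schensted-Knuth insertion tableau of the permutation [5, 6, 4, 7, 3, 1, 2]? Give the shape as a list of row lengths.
Row-insert each entry into an empty tableau.

After inserting 5: P = [[5]].
After inserting 6: P = [[5, 6]].
After inserting 4: P = [[4, 6], [5]].
After inserting 7: P = [[4, 6, 7], [5]].
After inserting 3: P = [[3, 6, 7], [4], [5]].
After inserting 1: P = [[1, 6, 7], [3], [4], [5]].
After inserting 2: P = [[1, 2, 7], [3, 6], [4], [5]].

The final insertion tableau P = [[1, 2, 7], [3, 6], [4], [5]] has shape [3, 2, 1, 1].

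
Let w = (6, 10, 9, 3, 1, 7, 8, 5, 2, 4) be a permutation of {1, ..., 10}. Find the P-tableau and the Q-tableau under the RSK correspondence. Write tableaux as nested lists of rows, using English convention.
P = [[1, 2, 4], [3, 5, 8], [6, 7], [9], [10]], Q = [[1, 2, 7], [3, 6, 10], [4, 8], [5], [9]]

Insert each entry of the permutation into P by Schensted row insertion, recording in Q the position of each new cell.

Insert 6: appended to row 1. P = [[6]].
Insert 10: appended to row 1. P = [[6, 10]].
Insert 9: 9 bumps 10 from row 1; 10 starts row 2. P = [[6, 9], [10]].
Insert 3: 3 bumps 6 from row 1; 6 bumps 10 from row 2; 10 starts row 3. P = [[3, 9], [6], [10]].
Insert 1: 1 bumps 3 from row 1; 3 bumps 6 from row 2; 6 bumps 10 from row 3; 10 starts row 4. P = [[1, 9], [3], [6], [10]].
Insert 7: 7 bumps 9 from row 1; 9 appends to row 2. P = [[1, 7], [3, 9], [6], [10]].
Insert 8: appended to row 1. P = [[1, 7, 8], [3, 9], [6], [10]].
Insert 5: 5 bumps 7 from row 1; 7 bumps 9 from row 2; 9 appends to row 3. P = [[1, 5, 8], [3, 7], [6, 9], [10]].
Insert 2: 2 bumps 5 from row 1; 5 bumps 7 from row 2; 7 bumps 9 from row 3; 9 bumps 10 from row 4; 10 starts row 5. P = [[1, 2, 8], [3, 5], [6, 7], [9], [10]].
Insert 4: 4 bumps 8 from row 1; 8 appends to row 2. P = [[1, 2, 4], [3, 5, 8], [6, 7], [9], [10]].

So P = [[1, 2, 4], [3, 5, 8], [6, 7], [9], [10]], Q = [[1, 2, 7], [3, 6, 10], [4, 8], [5], [9]].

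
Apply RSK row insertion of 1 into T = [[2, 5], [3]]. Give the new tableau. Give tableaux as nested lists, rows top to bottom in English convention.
In row 1, 1 replaces 2 (the leftmost entry greater than 1); 2 is bumped to row 2. In row 2, 2 replaces 3 (the leftmost entry greater than 2); 3 is bumped to row 3. 3 starts a new row 3. The new tableau is [[1, 5], [2], [3]].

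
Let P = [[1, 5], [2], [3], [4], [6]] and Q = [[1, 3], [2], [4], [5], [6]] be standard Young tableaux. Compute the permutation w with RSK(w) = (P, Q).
6 4 5 3 2 1

Reverse RSK: for i = n, n-1, ..., 1, locate i in Q, remove the corresponding corner cell from P, and reverse-bump its entry up through P; the value ejected from row 1 is w(i).

So w = 6 4 5 3 2 1.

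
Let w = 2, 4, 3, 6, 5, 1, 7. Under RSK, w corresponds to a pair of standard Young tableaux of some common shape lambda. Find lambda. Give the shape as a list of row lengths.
Row-insert each entry into an empty tableau.

After inserting 2: P = [[2]].
After inserting 4: P = [[2, 4]].
After inserting 3: P = [[2, 3], [4]].
After inserting 6: P = [[2, 3, 6], [4]].
After inserting 5: P = [[2, 3, 5], [4, 6]].
After inserting 1: P = [[1, 3, 5], [2, 6], [4]].
After inserting 7: P = [[1, 3, 5, 7], [2, 6], [4]].

The final insertion tableau P = [[1, 3, 5, 7], [2, 6], [4]] has shape [4, 2, 1].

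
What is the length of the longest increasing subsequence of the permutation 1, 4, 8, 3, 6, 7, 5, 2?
4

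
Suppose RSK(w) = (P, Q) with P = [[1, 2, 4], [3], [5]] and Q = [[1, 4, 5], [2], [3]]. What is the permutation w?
5 3 1 2 4

Reverse the RSK construction: for i from n down to 1, find the cell of Q containing i, remove the entry at that cell from P, and reverse-bump it up through P; the value ejected from row 1 is w(i).

Step i=5: Q has 5 at row 1, column 3; remove that cell from P, ejecting 4. So w(5) = 4. P is now [[1, 2], [3], [5]].
Step i=4: Q has 4 at row 1, column 2; remove that cell from P, ejecting 2. So w(4) = 2. P is now [[1], [3], [5]].
Step i=3: Q has 3 at row 3, column 1; remove 5 from row 3 of P and reverse-bump: 5 enters row 2 and ejects 3; 3 enters row 1 and ejects 1. So w(3) = 1. P is now [[3], [5]].
Step i=2: Q has 2 at row 2, column 1; remove 5 from row 2 of P and reverse-bump: 5 enters row 1 and ejects 3. So w(2) = 3. P is now [[5]].
Step i=1: Q has 1 at row 1, column 1; remove that cell from P, ejecting 5. So w(1) = 5. P is now [].

So w = 5 3 1 2 4.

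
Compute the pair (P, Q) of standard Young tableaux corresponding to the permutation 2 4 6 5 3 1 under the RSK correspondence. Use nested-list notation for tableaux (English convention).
Insert each entry of the permutation into P by Schensted row insertion, recording in Q the position of each new cell.

Insert 2: appended to row 1. P = [[2]].
Insert 4: appended to row 1. P = [[2, 4]].
Insert 6: appended to row 1. P = [[2, 4, 6]].
Insert 5: 5 bumps 6 from row 1; 6 starts row 2. P = [[2, 4, 5], [6]].
Insert 3: 3 bumps 4 from row 1; 4 bumps 6 from row 2; 6 starts row 3. P = [[2, 3, 5], [4], [6]].
Insert 1: 1 bumps 2 from row 1; 2 bumps 4 from row 2; 4 bumps 6 from row 3; 6 starts row 4. P = [[1, 3, 5], [2], [4], [6]].

So P = [[1, 3, 5], [2], [4], [6]], Q = [[1, 2, 3], [4], [5], [6]].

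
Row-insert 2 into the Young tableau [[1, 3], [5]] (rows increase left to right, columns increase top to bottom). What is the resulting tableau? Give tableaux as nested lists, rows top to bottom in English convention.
In row 1, 2 replaces 3 (the leftmost entry greater than 2); 3 is bumped to row 2. In row 2, 3 replaces 5 (the leftmost entry greater than 3); 5 is bumped to row 3. 5 starts a new row 3. The new tableau is [[1, 2], [3], [5]].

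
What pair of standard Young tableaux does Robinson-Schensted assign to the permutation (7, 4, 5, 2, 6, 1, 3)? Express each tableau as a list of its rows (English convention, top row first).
P = [[1, 3, 6], [2, 5], [4], [7]], Q = [[1, 3, 5], [2, 7], [4], [6]]

Insert each entry of the permutation into P by Schensted row insertion, recording in Q the position of each new cell.

Insert 7: appended to row 1. P = [[7]].
Insert 4: 4 bumps 7 from row 1; 7 starts row 2. P = [[4], [7]].
Insert 5: appended to row 1. P = [[4, 5], [7]].
Insert 2: 2 bumps 4 from row 1; 4 bumps 7 from row 2; 7 starts row 3. P = [[2, 5], [4], [7]].
Insert 6: appended to row 1. P = [[2, 5, 6], [4], [7]].
Insert 1: 1 bumps 2 from row 1; 2 bumps 4 from row 2; 4 bumps 7 from row 3; 7 starts row 4. P = [[1, 5, 6], [2], [4], [7]].
Insert 3: 3 bumps 5 from row 1; 5 appends to row 2. P = [[1, 3, 6], [2, 5], [4], [7]].

So P = [[1, 3, 6], [2, 5], [4], [7]], Q = [[1, 3, 5], [2, 7], [4], [6]].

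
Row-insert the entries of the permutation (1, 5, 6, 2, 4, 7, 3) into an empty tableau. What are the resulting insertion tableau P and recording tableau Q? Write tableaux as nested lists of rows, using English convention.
Insert each entry of the permutation into P by Schensted row insertion, recording in Q the position of each new cell.

Insert 1: appended to row 1. P = [[1]], Q = [[1]].
Insert 5: appended to row 1. P = [[1, 5]], Q = [[1, 2]].
Insert 6: appended to row 1. P = [[1, 5, 6]], Q = [[1, 2, 3]].
Insert 2: 2 bumps 5 from row 1; 5 starts row 2. P = [[1, 2, 6], [5]], Q = [[1, 2, 3], [4]].
Insert 4: 4 bumps 6 from row 1; 6 appends to row 2. P = [[1, 2, 4], [5, 6]], Q = [[1, 2, 3], [4, 5]].
Insert 7: appended to row 1. P = [[1, 2, 4, 7], [5, 6]], Q = [[1, 2, 3, 6], [4, 5]].
Insert 3: 3 bumps 4 from row 1; 4 bumps 5 from row 2; 5 starts row 3. P = [[1, 2, 3, 7], [4, 6], [5]], Q = [[1, 2, 3, 6], [4, 5], [7]].

So P = [[1, 2, 3, 7], [4, 6], [5]], Q = [[1, 2, 3, 6], [4, 5], [7]].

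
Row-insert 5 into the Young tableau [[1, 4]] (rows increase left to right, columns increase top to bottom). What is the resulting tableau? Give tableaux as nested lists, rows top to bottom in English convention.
5 is larger than every entry of row 1, so it is appended to row 1. The new tableau is [[1, 4, 5]].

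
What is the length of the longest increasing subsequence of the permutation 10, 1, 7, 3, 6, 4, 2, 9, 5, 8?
5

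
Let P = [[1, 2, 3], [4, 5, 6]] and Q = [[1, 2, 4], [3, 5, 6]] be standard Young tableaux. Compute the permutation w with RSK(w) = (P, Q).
4 5 1 6 2 3

Reverse the RSK construction: for i from n down to 1, find the cell of Q containing i, remove the entry at that cell from P, and reverse-bump it up through P; the value ejected from row 1 is w(i).

Step i=6: Q has 6 at row 2, column 3; remove 6 from row 2 of P and reverse-bump: 6 enters row 1 and ejects 3. So w(6) = 3. P is now [[1, 2, 6], [4, 5]].
Step i=5: Q has 5 at row 2, column 2; remove 5 from row 2 of P and reverse-bump: 5 enters row 1 and ejects 2. So w(5) = 2. P is now [[1, 5, 6], [4]].
Step i=4: Q has 4 at row 1, column 3; remove that cell from P, ejecting 6. So w(4) = 6. P is now [[1, 5], [4]].
Step i=3: Q has 3 at row 2, column 1; remove 4 from row 2 of P and reverse-bump: 4 enters row 1 and ejects 1. So w(3) = 1. P is now [[4, 5]].
Step i=2: Q has 2 at row 1, column 2; remove that cell from P, ejecting 5. So w(2) = 5. P is now [[4]].
Step i=1: Q has 1 at row 1, column 1; remove that cell from P, ejecting 4. So w(1) = 4. P is now [].

So w = 4 5 1 6 2 3.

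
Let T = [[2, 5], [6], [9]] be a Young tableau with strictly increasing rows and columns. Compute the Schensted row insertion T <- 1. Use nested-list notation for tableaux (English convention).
[[1, 5], [2], [6], [9]]

In row 1, 1 replaces 2 (the leftmost entry greater than 1); 2 is bumped to row 2. In row 2, 2 replaces 6 (the leftmost entry greater than 2); 6 is bumped to row 3. In row 3, 6 replaces 9 (the leftmost entry greater than 6); 9 is bumped to row 4. 9 starts a new row 4. The new tableau is [[1, 5], [2], [6], [9]].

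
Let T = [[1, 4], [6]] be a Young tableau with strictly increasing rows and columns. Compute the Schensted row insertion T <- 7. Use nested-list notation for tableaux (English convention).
7 is larger than every entry of row 1, so it is appended to row 1. The new tableau is [[1, 4, 7], [6]].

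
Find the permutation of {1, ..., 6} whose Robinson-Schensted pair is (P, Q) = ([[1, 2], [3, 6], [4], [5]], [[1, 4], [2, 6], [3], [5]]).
5 4 3 6 1 2

Reverse RSK: for i = n, n-1, ..., 1, locate i in Q, remove the corresponding corner cell from P, and reverse-bump its entry up through P; the value ejected from row 1 is w(i).

So w = 5 4 3 6 1 2.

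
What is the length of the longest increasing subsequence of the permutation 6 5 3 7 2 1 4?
2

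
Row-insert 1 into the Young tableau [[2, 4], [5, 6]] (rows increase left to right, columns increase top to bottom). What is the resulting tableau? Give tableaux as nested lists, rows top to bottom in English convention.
In row 1, 1 replaces 2 (the leftmost entry greater than 1); 2 is bumped to row 2. In row 2, 2 replaces 5 (the leftmost entry greater than 2); 5 is bumped to row 3. 5 starts a new row 3. The new tableau is [[1, 4], [2, 6], [5]].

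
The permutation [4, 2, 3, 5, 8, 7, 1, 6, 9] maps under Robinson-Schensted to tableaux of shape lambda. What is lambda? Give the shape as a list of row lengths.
RSK row insertion gives P = [[1, 3, 5, 6, 9], [2, 7], [4, 8]], which has shape [5, 2, 2].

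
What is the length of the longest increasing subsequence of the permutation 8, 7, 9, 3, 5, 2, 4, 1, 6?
3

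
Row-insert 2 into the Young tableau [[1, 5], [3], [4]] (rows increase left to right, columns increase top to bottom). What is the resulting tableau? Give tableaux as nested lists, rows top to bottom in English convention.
[[1, 2], [3, 5], [4]]

In row 1, 2 replaces 5 (the leftmost entry greater than 2); 5 is bumped to row 2. 5 is appended to row 2. The new tableau is [[1, 2], [3, 5], [4]].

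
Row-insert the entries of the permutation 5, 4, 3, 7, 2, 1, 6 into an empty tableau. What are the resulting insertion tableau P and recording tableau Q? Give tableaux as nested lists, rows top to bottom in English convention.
P = [[1, 6], [2, 7], [3], [4], [5]], Q = [[1, 4], [2, 7], [3], [5], [6]]

Insert each entry of the permutation into P by Schensted row insertion, recording in Q the position of each new cell.

Insert 5: appended to row 1. P = [[5]].
Insert 4: 4 bumps 5 from row 1; 5 starts row 2. P = [[4], [5]].
Insert 3: 3 bumps 4 from row 1; 4 bumps 5 from row 2; 5 starts row 3. P = [[3], [4], [5]].
Insert 7: appended to row 1. P = [[3, 7], [4], [5]].
Insert 2: 2 bumps 3 from row 1; 3 bumps 4 from row 2; 4 bumps 5 from row 3; 5 starts row 4. P = [[2, 7], [3], [4], [5]].
Insert 1: 1 bumps 2 from row 1; 2 bumps 3 from row 2; 3 bumps 4 from row 3; 4 bumps 5 from row 4; 5 starts row 5. P = [[1, 7], [2], [3], [4], [5]].
Insert 6: 6 bumps 7 from row 1; 7 appends to row 2. P = [[1, 6], [2, 7], [3], [4], [5]].

So P = [[1, 6], [2, 7], [3], [4], [5]], Q = [[1, 4], [2, 7], [3], [5], [6]].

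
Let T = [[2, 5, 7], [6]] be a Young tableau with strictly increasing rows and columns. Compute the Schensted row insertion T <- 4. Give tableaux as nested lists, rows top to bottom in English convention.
In row 1, 4 replaces 5 (the leftmost entry greater than 4); 5 is bumped to row 2. In row 2, 5 replaces 6 (the leftmost entry greater than 5); 6 is bumped to row 3. 6 starts a new row 3. The new tableau is [[2, 4, 7], [5], [6]].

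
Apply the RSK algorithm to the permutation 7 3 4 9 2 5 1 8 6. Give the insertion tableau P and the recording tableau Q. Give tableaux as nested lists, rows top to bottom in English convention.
Insert each entry of the permutation into P by Schensted row insertion, recording in Q the position of each new cell.

Insert 7: appended to row 1. P = [[7]], Q = [[1]].
Insert 3: 3 bumps 7 from row 1; 7 starts row 2. P = [[3], [7]], Q = [[1], [2]].
Insert 4: appended to row 1. P = [[3, 4], [7]], Q = [[1, 3], [2]].
Insert 9: appended to row 1. P = [[3, 4, 9], [7]], Q = [[1, 3, 4], [2]].
Insert 2: 2 bumps 3 from row 1; 3 bumps 7 from row 2; 7 starts row 3. P = [[2, 4, 9], [3], [7]], Q = [[1, 3, 4], [2], [5]].
Insert 5: 5 bumps 9 from row 1; 9 appends to row 2. P = [[2, 4, 5], [3, 9], [7]], Q = [[1, 3, 4], [2, 6], [5]].
Insert 1: 1 bumps 2 from row 1; 2 bumps 3 from row 2; 3 bumps 7 from row 3; 7 starts row 4. P = [[1, 4, 5], [2, 9], [3], [7]], Q = [[1, 3, 4], [2, 6], [5], [7]].
Insert 8: appended to row 1. P = [[1, 4, 5, 8], [2, 9], [3], [7]], Q = [[1, 3, 4, 8], [2, 6], [5], [7]].
Insert 6: 6 bumps 8 from row 1; 8 bumps 9 from row 2; 9 appends to row 3. P = [[1, 4, 5, 6], [2, 8], [3, 9], [7]], Q = [[1, 3, 4, 8], [2, 6], [5, 9], [7]].

So P = [[1, 4, 5, 6], [2, 8], [3, 9], [7]], Q = [[1, 3, 4, 8], [2, 6], [5, 9], [7]].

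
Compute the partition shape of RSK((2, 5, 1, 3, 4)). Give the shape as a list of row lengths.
Row-insert each entry into an empty tableau.

After inserting 2: P = [[2]].
After inserting 5: P = [[2, 5]].
After inserting 1: P = [[1, 5], [2]].
After inserting 3: P = [[1, 3], [2, 5]].
After inserting 4: P = [[1, 3, 4], [2, 5]].

The final insertion tableau P = [[1, 3, 4], [2, 5]] has shape [3, 2].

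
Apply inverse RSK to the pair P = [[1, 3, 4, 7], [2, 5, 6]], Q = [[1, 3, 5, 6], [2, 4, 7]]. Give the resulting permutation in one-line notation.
Reverse the RSK construction: for i from n down to 1, find the cell of Q containing i, remove the entry at that cell from P, and reverse-bump it up through P; the value ejected from row 1 is w(i).

Step i=7: Q has 7 at row 2, column 3; remove 6 from row 2 of P and reverse-bump: 6 enters row 1 and ejects 4. So w(7) = 4. P is now [[1, 3, 6, 7], [2, 5]].
Step i=6: Q has 6 at row 1, column 4; remove that cell from P, ejecting 7. So w(6) = 7. P is now [[1, 3, 6], [2, 5]].
Step i=5: Q has 5 at row 1, column 3; remove that cell from P, ejecting 6. So w(5) = 6. P is now [[1, 3], [2, 5]].
Step i=4: Q has 4 at row 2, column 2; remove 5 from row 2 of P and reverse-bump: 5 enters row 1 and ejects 3. So w(4) = 3. P is now [[1, 5], [2]].
Step i=3: Q has 3 at row 1, column 2; remove that cell from P, ejecting 5. So w(3) = 5. P is now [[1], [2]].
Step i=2: Q has 2 at row 2, column 1; remove 2 from row 2 of P and reverse-bump: 2 enters row 1 and ejects 1. So w(2) = 1. P is now [[2]].
Step i=1: Q has 1 at row 1, column 1; remove that cell from P, ejecting 2. So w(1) = 2. P is now [].

So w = 2 1 5 3 6 7 4.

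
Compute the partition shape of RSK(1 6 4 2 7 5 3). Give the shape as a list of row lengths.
[3, 2, 2]

Row-insert each entry into an empty tableau.

After inserting 1: P = [[1]].
After inserting 6: P = [[1, 6]].
After inserting 4: P = [[1, 4], [6]].
After inserting 2: P = [[1, 2], [4], [6]].
After inserting 7: P = [[1, 2, 7], [4], [6]].
After inserting 5: P = [[1, 2, 5], [4, 7], [6]].
After inserting 3: P = [[1, 2, 3], [4, 5], [6, 7]].

The final insertion tableau P = [[1, 2, 3], [4, 5], [6, 7]] has shape [3, 2, 2].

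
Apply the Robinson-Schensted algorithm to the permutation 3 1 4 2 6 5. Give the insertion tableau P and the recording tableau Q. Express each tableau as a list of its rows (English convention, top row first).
Insert each entry of the permutation into P by Schensted row insertion, recording in Q the position of each new cell.

Insert 3: appended to row 1. P = [[3]], Q = [[1]].
Insert 1: 1 bumps 3 from row 1; 3 starts row 2. P = [[1], [3]], Q = [[1], [2]].
Insert 4: appended to row 1. P = [[1, 4], [3]], Q = [[1, 3], [2]].
Insert 2: 2 bumps 4 from row 1; 4 appends to row 2. P = [[1, 2], [3, 4]], Q = [[1, 3], [2, 4]].
Insert 6: appended to row 1. P = [[1, 2, 6], [3, 4]], Q = [[1, 3, 5], [2, 4]].
Insert 5: 5 bumps 6 from row 1; 6 appends to row 2. P = [[1, 2, 5], [3, 4, 6]], Q = [[1, 3, 5], [2, 4, 6]].

So P = [[1, 2, 5], [3, 4, 6]], Q = [[1, 3, 5], [2, 4, 6]].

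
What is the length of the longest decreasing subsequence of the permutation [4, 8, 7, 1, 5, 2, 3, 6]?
4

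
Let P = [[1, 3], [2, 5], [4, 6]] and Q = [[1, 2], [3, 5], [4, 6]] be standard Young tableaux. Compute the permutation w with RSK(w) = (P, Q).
4 6 2 1 5 3

Reverse the RSK construction: for i from n down to 1, find the cell of Q containing i, remove the entry at that cell from P, and reverse-bump it up through P; the value ejected from row 1 is w(i).

Step i=6: Q has 6 at row 3, column 2; remove 6 from row 3 of P and reverse-bump: 6 enters row 2 and ejects 5; 5 enters row 1 and ejects 3. So w(6) = 3. P is now [[1, 5], [2, 6], [4]].
Step i=5: Q has 5 at row 2, column 2; remove 6 from row 2 of P and reverse-bump: 6 enters row 1 and ejects 5. So w(5) = 5. P is now [[1, 6], [2], [4]].
Step i=4: Q has 4 at row 3, column 1; remove 4 from row 3 of P and reverse-bump: 4 enters row 2 and ejects 2; 2 enters row 1 and ejects 1. So w(4) = 1. P is now [[2, 6], [4]].
Step i=3: Q has 3 at row 2, column 1; remove 4 from row 2 of P and reverse-bump: 4 enters row 1 and ejects 2. So w(3) = 2. P is now [[4, 6]].
Step i=2: Q has 2 at row 1, column 2; remove that cell from P, ejecting 6. So w(2) = 6. P is now [[4]].
Step i=1: Q has 1 at row 1, column 1; remove that cell from P, ejecting 4. So w(1) = 4. P is now [].

So w = 4 6 2 1 5 3.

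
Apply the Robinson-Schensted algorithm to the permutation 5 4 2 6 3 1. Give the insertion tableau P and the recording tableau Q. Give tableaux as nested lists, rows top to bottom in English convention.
P = [[1, 3], [2, 6], [4], [5]], Q = [[1, 4], [2, 5], [3], [6]]

Insert each entry of the permutation into P by Schensted row insertion, recording in Q the position of each new cell.

After inserting 5: P = [[5]].
After inserting 4: P = [[4], [5]].
After inserting 2: P = [[2], [4], [5]].
After inserting 6: P = [[2, 6], [4], [5]].
After inserting 3: P = [[2, 3], [4, 6], [5]].
After inserting 1: P = [[1, 3], [2, 6], [4], [5]].

So P = [[1, 3], [2, 6], [4], [5]], Q = [[1, 4], [2, 5], [3], [6]].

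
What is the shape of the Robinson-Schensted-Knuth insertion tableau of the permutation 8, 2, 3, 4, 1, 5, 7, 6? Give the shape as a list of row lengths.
Row-insert each entry into an empty tableau.

After inserting 8: P = [[8]].
After inserting 2: P = [[2], [8]].
After inserting 3: P = [[2, 3], [8]].
After inserting 4: P = [[2, 3, 4], [8]].
After inserting 1: P = [[1, 3, 4], [2], [8]].
After inserting 5: P = [[1, 3, 4, 5], [2], [8]].
After inserting 7: P = [[1, 3, 4, 5, 7], [2], [8]].
After inserting 6: P = [[1, 3, 4, 5, 6], [2, 7], [8]].

The final insertion tableau P = [[1, 3, 4, 5, 6], [2, 7], [8]] has shape [5, 2, 1].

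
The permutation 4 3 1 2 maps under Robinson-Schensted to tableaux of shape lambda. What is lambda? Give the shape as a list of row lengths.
[2, 1, 1]

Row-insert each entry into an empty tableau.

After inserting 4: P = [[4]].
After inserting 3: P = [[3], [4]].
After inserting 1: P = [[1], [3], [4]].
After inserting 2: P = [[1, 2], [3], [4]].

The final insertion tableau P = [[1, 2], [3], [4]] has shape [2, 1, 1].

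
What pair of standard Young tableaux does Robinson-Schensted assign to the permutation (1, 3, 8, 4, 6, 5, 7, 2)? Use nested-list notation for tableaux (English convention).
Insert each entry of the permutation into P by Schensted row insertion, recording in Q the position of each new cell.

After inserting 1: P = [[1]].
After inserting 3: P = [[1, 3]].
After inserting 8: P = [[1, 3, 8]].
After inserting 4: P = [[1, 3, 4], [8]].
After inserting 6: P = [[1, 3, 4, 6], [8]].
After inserting 5: P = [[1, 3, 4, 5], [6], [8]].
After inserting 7: P = [[1, 3, 4, 5, 7], [6], [8]].
After inserting 2: P = [[1, 2, 4, 5, 7], [3], [6], [8]].

So P = [[1, 2, 4, 5, 7], [3], [6], [8]], Q = [[1, 2, 3, 5, 7], [4], [6], [8]].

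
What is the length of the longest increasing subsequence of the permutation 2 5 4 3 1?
2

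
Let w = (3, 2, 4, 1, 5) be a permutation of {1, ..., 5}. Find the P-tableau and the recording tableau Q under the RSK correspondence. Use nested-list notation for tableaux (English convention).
Insert each entry of the permutation into P by Schensted row insertion, recording in Q the position of each new cell.

Insert 3: appended to row 1. P = [[3]], Q = [[1]].
Insert 2: 2 bumps 3 from row 1; 3 starts row 2. P = [[2], [3]], Q = [[1], [2]].
Insert 4: appended to row 1. P = [[2, 4], [3]], Q = [[1, 3], [2]].
Insert 1: 1 bumps 2 from row 1; 2 bumps 3 from row 2; 3 starts row 3. P = [[1, 4], [2], [3]], Q = [[1, 3], [2], [4]].
Insert 5: appended to row 1. P = [[1, 4, 5], [2], [3]], Q = [[1, 3, 5], [2], [4]].

So P = [[1, 4, 5], [2], [3]], Q = [[1, 3, 5], [2], [4]].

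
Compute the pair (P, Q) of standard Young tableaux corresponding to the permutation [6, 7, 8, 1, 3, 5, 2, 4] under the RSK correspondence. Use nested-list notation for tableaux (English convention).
Insert each entry of the permutation into P by Schensted row insertion, recording in Q the position of each new cell.

Insert 6: appended to row 1. P = [[6]].
Insert 7: appended to row 1. P = [[6, 7]].
Insert 8: appended to row 1. P = [[6, 7, 8]].
Insert 1: 1 bumps 6 from row 1; 6 starts row 2. P = [[1, 7, 8], [6]].
Insert 3: 3 bumps 7 from row 1; 7 appends to row 2. P = [[1, 3, 8], [6, 7]].
Insert 5: 5 bumps 8 from row 1; 8 appends to row 2. P = [[1, 3, 5], [6, 7, 8]].
Insert 2: 2 bumps 3 from row 1; 3 bumps 6 from row 2; 6 starts row 3. P = [[1, 2, 5], [3, 7, 8], [6]].
Insert 4: 4 bumps 5 from row 1; 5 bumps 7 from row 2; 7 appends to row 3. P = [[1, 2, 4], [3, 5, 8], [6, 7]].

So P = [[1, 2, 4], [3, 5, 8], [6, 7]], Q = [[1, 2, 3], [4, 5, 6], [7, 8]].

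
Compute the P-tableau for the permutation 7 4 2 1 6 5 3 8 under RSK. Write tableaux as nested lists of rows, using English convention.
P = [[1, 3, 8], [2, 5], [4, 6], [7]]

Insert 7: appended to row 1. P = [[7]].
Insert 4: 4 bumps 7 from row 1; 7 starts row 2. P = [[4], [7]].
Insert 2: 2 bumps 4 from row 1; 4 bumps 7 from row 2; 7 starts row 3. P = [[2], [4], [7]].
Insert 1: 1 bumps 2 from row 1; 2 bumps 4 from row 2; 4 bumps 7 from row 3; 7 starts row 4. P = [[1], [2], [4], [7]].
Insert 6: appended to row 1. P = [[1, 6], [2], [4], [7]].
Insert 5: 5 bumps 6 from row 1; 6 appends to row 2. P = [[1, 5], [2, 6], [4], [7]].
Insert 3: 3 bumps 5 from row 1; 5 bumps 6 from row 2; 6 appends to row 3. P = [[1, 3], [2, 5], [4, 6], [7]].
Insert 8: appended to row 1. P = [[1, 3, 8], [2, 5], [4, 6], [7]].

So P = [[1, 3, 8], [2, 5], [4, 6], [7]].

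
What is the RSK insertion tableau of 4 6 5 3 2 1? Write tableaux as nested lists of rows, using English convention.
P = [[1, 5], [2], [3], [4], [6]]

After inserting 4: P = [[4]].
After inserting 6: P = [[4, 6]].
After inserting 5: P = [[4, 5], [6]].
After inserting 3: P = [[3, 5], [4], [6]].
After inserting 2: P = [[2, 5], [3], [4], [6]].
After inserting 1: P = [[1, 5], [2], [3], [4], [6]].

So P = [[1, 5], [2], [3], [4], [6]].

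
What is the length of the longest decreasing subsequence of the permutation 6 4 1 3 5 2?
4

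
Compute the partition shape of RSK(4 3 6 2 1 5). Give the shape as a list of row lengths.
[2, 2, 1, 1]

Row-insert each entry into an empty tableau.

After inserting 4: P = [[4]].
After inserting 3: P = [[3], [4]].
After inserting 6: P = [[3, 6], [4]].
After inserting 2: P = [[2, 6], [3], [4]].
After inserting 1: P = [[1, 6], [2], [3], [4]].
After inserting 5: P = [[1, 5], [2, 6], [3], [4]].

The final insertion tableau P = [[1, 5], [2, 6], [3], [4]] has shape [2, 2, 1, 1].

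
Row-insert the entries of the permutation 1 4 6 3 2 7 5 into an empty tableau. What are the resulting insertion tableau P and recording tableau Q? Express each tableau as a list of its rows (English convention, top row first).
Insert each entry of the permutation into P by Schensted row insertion, recording in Q the position of each new cell.

Insert 1: appended to row 1. P = [[1]].
Insert 4: appended to row 1. P = [[1, 4]].
Insert 6: appended to row 1. P = [[1, 4, 6]].
Insert 3: 3 bumps 4 from row 1; 4 starts row 2. P = [[1, 3, 6], [4]].
Insert 2: 2 bumps 3 from row 1; 3 bumps 4 from row 2; 4 starts row 3. P = [[1, 2, 6], [3], [4]].
Insert 7: appended to row 1. P = [[1, 2, 6, 7], [3], [4]].
Insert 5: 5 bumps 6 from row 1; 6 appends to row 2. P = [[1, 2, 5, 7], [3, 6], [4]].

So P = [[1, 2, 5, 7], [3, 6], [4]], Q = [[1, 2, 3, 6], [4, 7], [5]].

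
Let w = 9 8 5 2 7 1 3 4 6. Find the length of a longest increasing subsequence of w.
4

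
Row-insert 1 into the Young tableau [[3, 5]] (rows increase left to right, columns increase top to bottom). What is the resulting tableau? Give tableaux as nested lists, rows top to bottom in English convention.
[[1, 5], [3]]

In row 1, 1 replaces 3 (the leftmost entry greater than 1); 3 is bumped to row 2. 3 starts a new row 2. The new tableau is [[1, 5], [3]].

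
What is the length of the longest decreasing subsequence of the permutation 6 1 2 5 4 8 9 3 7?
4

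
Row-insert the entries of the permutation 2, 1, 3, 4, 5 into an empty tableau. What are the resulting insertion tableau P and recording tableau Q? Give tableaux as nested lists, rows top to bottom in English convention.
P = [[1, 3, 4, 5], [2]], Q = [[1, 3, 4, 5], [2]]

Insert each entry of the permutation into P by Schensted row insertion, recording in Q the position of each new cell.

Insert 2: appended to row 1. P = [[2]].
Insert 1: 1 bumps 2 from row 1; 2 starts row 2. P = [[1], [2]].
Insert 3: appended to row 1. P = [[1, 3], [2]].
Insert 4: appended to row 1. P = [[1, 3, 4], [2]].
Insert 5: appended to row 1. P = [[1, 3, 4, 5], [2]].

So P = [[1, 3, 4, 5], [2]], Q = [[1, 3, 4, 5], [2]].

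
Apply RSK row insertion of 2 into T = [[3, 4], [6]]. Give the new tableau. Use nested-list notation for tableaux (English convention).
[[2, 4], [3], [6]]

In row 1, 2 replaces 3 (the leftmost entry greater than 2); 3 is bumped to row 2. In row 2, 3 replaces 6 (the leftmost entry greater than 3); 6 is bumped to row 3. 6 starts a new row 3. The new tableau is [[2, 4], [3], [6]].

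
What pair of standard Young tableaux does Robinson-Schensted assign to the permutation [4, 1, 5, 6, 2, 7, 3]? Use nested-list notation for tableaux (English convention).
Insert each entry of the permutation into P by Schensted row insertion, recording in Q the position of each new cell.

Insert 4: appended to row 1. P = [[4]].
Insert 1: 1 bumps 4 from row 1; 4 starts row 2. P = [[1], [4]].
Insert 5: appended to row 1. P = [[1, 5], [4]].
Insert 6: appended to row 1. P = [[1, 5, 6], [4]].
Insert 2: 2 bumps 5 from row 1; 5 appends to row 2. P = [[1, 2, 6], [4, 5]].
Insert 7: appended to row 1. P = [[1, 2, 6, 7], [4, 5]].
Insert 3: 3 bumps 6 from row 1; 6 appends to row 2. P = [[1, 2, 3, 7], [4, 5, 6]].

So P = [[1, 2, 3, 7], [4, 5, 6]], Q = [[1, 3, 4, 6], [2, 5, 7]].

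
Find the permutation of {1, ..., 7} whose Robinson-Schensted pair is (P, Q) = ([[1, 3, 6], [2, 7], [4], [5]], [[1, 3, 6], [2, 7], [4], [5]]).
5 2 4 3 1 7 6

Reverse the RSK construction: for i from n down to 1, find the cell of Q containing i, remove the entry at that cell from P, and reverse-bump it up through P; the value ejected from row 1 is w(i).

Step i=7: Q has 7 at row 2, column 2; remove 7 from row 2 of P and reverse-bump: 7 enters row 1 and ejects 6. So w(7) = 6. P is now [[1, 3, 7], [2], [4], [5]].
Step i=6: Q has 6 at row 1, column 3; remove that cell from P, ejecting 7. So w(6) = 7. P is now [[1, 3], [2], [4], [5]].
Step i=5: Q has 5 at row 4, column 1; remove 5 from row 4 of P and reverse-bump: 5 enters row 3 and ejects 4; 4 enters row 2 and ejects 2; 2 enters row 1 and ejects 1. So w(5) = 1. P is now [[2, 3], [4], [5]].
Step i=4: Q has 4 at row 3, column 1; remove 5 from row 3 of P and reverse-bump: 5 enters row 2 and ejects 4; 4 enters row 1 and ejects 3. So w(4) = 3. P is now [[2, 4], [5]].
Step i=3: Q has 3 at row 1, column 2; remove that cell from P, ejecting 4. So w(3) = 4. P is now [[2], [5]].
Step i=2: Q has 2 at row 2, column 1; remove 5 from row 2 of P and reverse-bump: 5 enters row 1 and ejects 2. So w(2) = 2. P is now [[5]].
Step i=1: Q has 1 at row 1, column 1; remove that cell from P, ejecting 5. So w(1) = 5. P is now [].

So w = 5 2 4 3 1 7 6.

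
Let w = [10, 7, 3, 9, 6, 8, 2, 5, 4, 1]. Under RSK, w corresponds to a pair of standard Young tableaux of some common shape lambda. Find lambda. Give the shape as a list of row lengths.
Row-insert each entry into an empty tableau.

After inserting 10: P = [[10]].
After inserting 7: P = [[7], [10]].
After inserting 3: P = [[3], [7], [10]].
After inserting 9: P = [[3, 9], [7], [10]].
After inserting 6: P = [[3, 6], [7, 9], [10]].
After inserting 8: P = [[3, 6, 8], [7, 9], [10]].
After inserting 2: P = [[2, 6, 8], [3, 9], [7], [10]].
After inserting 5: P = [[2, 5, 8], [3, 6], [7, 9], [10]].
After inserting 4: P = [[2, 4, 8], [3, 5], [6, 9], [7], [10]].
After inserting 1: P = [[1, 4, 8], [2, 5], [3, 9], [6], [7], [10]].

The final insertion tableau P = [[1, 4, 8], [2, 5], [3, 9], [6], [7], [10]] has shape [3, 2, 2, 1, 1, 1].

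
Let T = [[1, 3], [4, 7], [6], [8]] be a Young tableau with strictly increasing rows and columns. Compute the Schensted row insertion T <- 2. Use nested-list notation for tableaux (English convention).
In row 1, 2 replaces 3 (the leftmost entry greater than 2); 3 is bumped to row 2. In row 2, 3 replaces 4 (the leftmost entry greater than 3); 4 is bumped to row 3. In row 3, 4 replaces 6 (the leftmost entry greater than 4); 6 is bumped to row 4. In row 4, 6 replaces 8 (the leftmost entry greater than 6); 8 is bumped to row 5. 8 starts a new row 5. The new tableau is [[1, 2], [3, 7], [4], [6], [8]].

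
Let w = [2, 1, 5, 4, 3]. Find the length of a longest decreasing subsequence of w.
3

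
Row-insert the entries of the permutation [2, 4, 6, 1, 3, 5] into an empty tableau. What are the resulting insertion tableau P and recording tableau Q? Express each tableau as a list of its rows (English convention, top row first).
Insert each entry of the permutation into P by Schensted row insertion, recording in Q the position of each new cell.

After inserting 2: P = [[2]].
After inserting 4: P = [[2, 4]].
After inserting 6: P = [[2, 4, 6]].
After inserting 1: P = [[1, 4, 6], [2]].
After inserting 3: P = [[1, 3, 6], [2, 4]].
After inserting 5: P = [[1, 3, 5], [2, 4, 6]].

So P = [[1, 3, 5], [2, 4, 6]], Q = [[1, 2, 3], [4, 5, 6]].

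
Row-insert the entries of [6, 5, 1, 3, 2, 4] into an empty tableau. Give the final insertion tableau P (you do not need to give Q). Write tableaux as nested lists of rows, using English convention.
P = [[1, 2, 4], [3], [5], [6]]

Insert 6: appended to row 1. P = [[6]].
Insert 5: 5 bumps 6 from row 1; 6 starts row 2. P = [[5], [6]].
Insert 1: 1 bumps 5 from row 1; 5 bumps 6 from row 2; 6 starts row 3. P = [[1], [5], [6]].
Insert 3: appended to row 1. P = [[1, 3], [5], [6]].
Insert 2: 2 bumps 3 from row 1; 3 bumps 5 from row 2; 5 bumps 6 from row 3; 6 starts row 4. P = [[1, 2], [3], [5], [6]].
Insert 4: appended to row 1. P = [[1, 2, 4], [3], [5], [6]].

So P = [[1, 2, 4], [3], [5], [6]].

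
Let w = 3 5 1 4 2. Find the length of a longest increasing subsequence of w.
2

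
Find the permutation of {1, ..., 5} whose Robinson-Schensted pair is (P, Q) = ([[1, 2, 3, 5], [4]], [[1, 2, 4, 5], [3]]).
Reverse the RSK construction: for i from n down to 1, find the cell of Q containing i, remove the entry at that cell from P, and reverse-bump it up through P; the value ejected from row 1 is w(i).

Step i=5: Q has 5 at row 1, column 4; remove that cell from P, ejecting 5. So w(5) = 5. P is now [[1, 2, 3], [4]].
Step i=4: Q has 4 at row 1, column 3; remove that cell from P, ejecting 3. So w(4) = 3. P is now [[1, 2], [4]].
Step i=3: Q has 3 at row 2, column 1; remove 4 from row 2 of P and reverse-bump: 4 enters row 1 and ejects 2. So w(3) = 2. P is now [[1, 4]].
Step i=2: Q has 2 at row 1, column 2; remove that cell from P, ejecting 4. So w(2) = 4. P is now [[1]].
Step i=1: Q has 1 at row 1, column 1; remove that cell from P, ejecting 1. So w(1) = 1. P is now [].

So w = 1 4 2 3 5.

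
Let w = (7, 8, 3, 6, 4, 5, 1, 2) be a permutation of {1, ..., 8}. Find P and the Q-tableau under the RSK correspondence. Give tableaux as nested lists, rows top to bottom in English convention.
Insert each entry of the permutation into P by Schensted row insertion, recording in Q the position of each new cell.

Insert 7: appended to row 1. P = [[7]].
Insert 8: appended to row 1. P = [[7, 8]].
Insert 3: 3 bumps 7 from row 1; 7 starts row 2. P = [[3, 8], [7]].
Insert 6: 6 bumps 8 from row 1; 8 appends to row 2. P = [[3, 6], [7, 8]].
Insert 4: 4 bumps 6 from row 1; 6 bumps 7 from row 2; 7 starts row 3. P = [[3, 4], [6, 8], [7]].
Insert 5: appended to row 1. P = [[3, 4, 5], [6, 8], [7]].
Insert 1: 1 bumps 3 from row 1; 3 bumps 6 from row 2; 6 bumps 7 from row 3; 7 starts row 4. P = [[1, 4, 5], [3, 8], [6], [7]].
Insert 2: 2 bumps 4 from row 1; 4 bumps 8 from row 2; 8 appends to row 3. P = [[1, 2, 5], [3, 4], [6, 8], [7]].

So P = [[1, 2, 5], [3, 4], [6, 8], [7]], Q = [[1, 2, 6], [3, 4], [5, 8], [7]].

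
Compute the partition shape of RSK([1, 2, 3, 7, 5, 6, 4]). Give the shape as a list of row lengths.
Row-insert each entry into an empty tableau.

After inserting 1: P = [[1]].
After inserting 2: P = [[1, 2]].
After inserting 3: P = [[1, 2, 3]].
After inserting 7: P = [[1, 2, 3, 7]].
After inserting 5: P = [[1, 2, 3, 5], [7]].
After inserting 6: P = [[1, 2, 3, 5, 6], [7]].
After inserting 4: P = [[1, 2, 3, 4, 6], [5], [7]].

The final insertion tableau P = [[1, 2, 3, 4, 6], [5], [7]] has shape [5, 1, 1].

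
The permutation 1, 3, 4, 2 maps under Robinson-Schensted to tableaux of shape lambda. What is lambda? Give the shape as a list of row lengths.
Row-insert each entry into an empty tableau.

After inserting 1: P = [[1]].
After inserting 3: P = [[1, 3]].
After inserting 4: P = [[1, 3, 4]].
After inserting 2: P = [[1, 2, 4], [3]].

The final insertion tableau P = [[1, 2, 4], [3]] has shape [3, 1].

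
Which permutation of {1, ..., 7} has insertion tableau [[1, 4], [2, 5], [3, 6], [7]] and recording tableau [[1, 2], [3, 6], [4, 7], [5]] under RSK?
Reverse the RSK construction: for i from n down to 1, find the cell of Q containing i, remove the entry at that cell from P, and reverse-bump it up through P; the value ejected from row 1 is w(i).

Step i=7: Q has 7 at row 3, column 2; remove 6 from row 3 of P and reverse-bump: 6 enters row 2 and ejects 5; 5 enters row 1 and ejects 4. So w(7) = 4. P is now [[1, 5], [2, 6], [3], [7]].
Step i=6: Q has 6 at row 2, column 2; remove 6 from row 2 of P and reverse-bump: 6 enters row 1 and ejects 5. So w(6) = 5. P is now [[1, 6], [2], [3], [7]].
Step i=5: Q has 5 at row 4, column 1; remove 7 from row 4 of P and reverse-bump: 7 enters row 3 and ejects 3; 3 enters row 2 and ejects 2; 2 enters row 1 and ejects 1. So w(5) = 1. P is now [[2, 6], [3], [7]].
Step i=4: Q has 4 at row 3, column 1; remove 7 from row 3 of P and reverse-bump: 7 enters row 2 and ejects 3; 3 enters row 1 and ejects 2. So w(4) = 2. P is now [[3, 6], [7]].
Step i=3: Q has 3 at row 2, column 1; remove 7 from row 2 of P and reverse-bump: 7 enters row 1 and ejects 6. So w(3) = 6. P is now [[3, 7]].
Step i=2: Q has 2 at row 1, column 2; remove that cell from P, ejecting 7. So w(2) = 7. P is now [[3]].
Step i=1: Q has 1 at row 1, column 1; remove that cell from P, ejecting 3. So w(1) = 3. P is now [].

So w = 3 7 6 2 1 5 4.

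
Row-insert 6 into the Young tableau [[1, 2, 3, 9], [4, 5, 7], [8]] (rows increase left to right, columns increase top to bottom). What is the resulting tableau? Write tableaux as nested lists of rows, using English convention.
In row 1, 6 replaces 9 (the leftmost entry greater than 6); 9 is bumped to row 2. 9 is appended to row 2. The new tableau is [[1, 2, 3, 6], [4, 5, 7, 9], [8]].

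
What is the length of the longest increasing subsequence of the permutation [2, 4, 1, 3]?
2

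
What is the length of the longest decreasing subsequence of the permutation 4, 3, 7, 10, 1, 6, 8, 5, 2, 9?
4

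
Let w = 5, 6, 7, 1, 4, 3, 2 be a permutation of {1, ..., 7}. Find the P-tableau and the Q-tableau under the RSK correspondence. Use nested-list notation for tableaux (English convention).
Insert each entry of the permutation into P by Schensted row insertion, recording in Q the position of each new cell.

Insert 5: appended to row 1. P = [[5]].
Insert 6: appended to row 1. P = [[5, 6]].
Insert 7: appended to row 1. P = [[5, 6, 7]].
Insert 1: 1 bumps 5 from row 1; 5 starts row 2. P = [[1, 6, 7], [5]].
Insert 4: 4 bumps 6 from row 1; 6 appends to row 2. P = [[1, 4, 7], [5, 6]].
Insert 3: 3 bumps 4 from row 1; 4 bumps 5 from row 2; 5 starts row 3. P = [[1, 3, 7], [4, 6], [5]].
Insert 2: 2 bumps 3 from row 1; 3 bumps 4 from row 2; 4 bumps 5 from row 3; 5 starts row 4. P = [[1, 2, 7], [3, 6], [4], [5]].

So P = [[1, 2, 7], [3, 6], [4], [5]], Q = [[1, 2, 3], [4, 5], [6], [7]].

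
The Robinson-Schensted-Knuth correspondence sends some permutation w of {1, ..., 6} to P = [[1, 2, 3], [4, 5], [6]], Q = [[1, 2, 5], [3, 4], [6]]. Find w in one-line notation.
4 6 1 2 5 3

Reverse the RSK construction: for i from n down to 1, find the cell of Q containing i, remove the entry at that cell from P, and reverse-bump it up through P; the value ejected from row 1 is w(i).

Step i=6: Q has 6 at row 3, column 1; remove 6 from row 3 of P and reverse-bump: 6 enters row 2 and ejects 5; 5 enters row 1 and ejects 3. So w(6) = 3. P is now [[1, 2, 5], [4, 6]].
Step i=5: Q has 5 at row 1, column 3; remove that cell from P, ejecting 5. So w(5) = 5. P is now [[1, 2], [4, 6]].
Step i=4: Q has 4 at row 2, column 2; remove 6 from row 2 of P and reverse-bump: 6 enters row 1 and ejects 2. So w(4) = 2. P is now [[1, 6], [4]].
Step i=3: Q has 3 at row 2, column 1; remove 4 from row 2 of P and reverse-bump: 4 enters row 1 and ejects 1. So w(3) = 1. P is now [[4, 6]].
Step i=2: Q has 2 at row 1, column 2; remove that cell from P, ejecting 6. So w(2) = 6. P is now [[4]].
Step i=1: Q has 1 at row 1, column 1; remove that cell from P, ejecting 4. So w(1) = 4. P is now [].

So w = 4 6 1 2 5 3.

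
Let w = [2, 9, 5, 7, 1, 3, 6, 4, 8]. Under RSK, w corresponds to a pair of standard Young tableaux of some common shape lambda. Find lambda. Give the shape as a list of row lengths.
Row-insert each entry into an empty tableau.

After inserting 2: P = [[2]].
After inserting 9: P = [[2, 9]].
After inserting 5: P = [[2, 5], [9]].
After inserting 7: P = [[2, 5, 7], [9]].
After inserting 1: P = [[1, 5, 7], [2], [9]].
After inserting 3: P = [[1, 3, 7], [2, 5], [9]].
After inserting 6: P = [[1, 3, 6], [2, 5, 7], [9]].
After inserting 4: P = [[1, 3, 4], [2, 5, 6], [7], [9]].
After inserting 8: P = [[1, 3, 4, 8], [2, 5, 6], [7], [9]].

The final insertion tableau P = [[1, 3, 4, 8], [2, 5, 6], [7], [9]] has shape [4, 3, 1, 1].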